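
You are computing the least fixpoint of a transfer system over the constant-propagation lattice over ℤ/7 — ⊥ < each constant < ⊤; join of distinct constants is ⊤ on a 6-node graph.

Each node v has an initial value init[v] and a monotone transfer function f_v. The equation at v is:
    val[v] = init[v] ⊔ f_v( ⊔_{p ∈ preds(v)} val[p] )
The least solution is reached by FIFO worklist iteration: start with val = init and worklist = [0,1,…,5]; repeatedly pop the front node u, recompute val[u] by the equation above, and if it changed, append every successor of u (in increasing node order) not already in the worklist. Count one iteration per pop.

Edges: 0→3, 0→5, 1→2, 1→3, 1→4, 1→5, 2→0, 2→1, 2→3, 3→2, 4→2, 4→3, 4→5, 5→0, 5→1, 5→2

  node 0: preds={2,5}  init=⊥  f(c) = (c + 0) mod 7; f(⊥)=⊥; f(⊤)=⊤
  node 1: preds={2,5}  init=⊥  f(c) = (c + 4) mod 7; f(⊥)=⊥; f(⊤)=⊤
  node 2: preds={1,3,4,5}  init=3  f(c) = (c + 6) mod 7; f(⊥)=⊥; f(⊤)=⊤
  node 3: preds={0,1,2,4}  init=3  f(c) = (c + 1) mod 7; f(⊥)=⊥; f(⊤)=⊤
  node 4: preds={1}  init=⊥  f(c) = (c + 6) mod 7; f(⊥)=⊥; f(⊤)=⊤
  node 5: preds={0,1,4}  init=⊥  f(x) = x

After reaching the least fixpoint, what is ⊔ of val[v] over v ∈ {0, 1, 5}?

Worklist (15 pops):
  #1 pop 0: in=3 → 3 (was ⊥); enqueue []
  #2 pop 1: in=3 → 0 (was ⊥); enqueue []
  #3 pop 2: in=⊤ → ⊤ (was 3); enqueue [0,1]
  #4 pop 3: in=⊤ → ⊤ (was 3); enqueue [2]
  #5 pop 4: in=0 → 6 (was ⊥); enqueue [3]
  #6 pop 5: in=⊤ → ⊤ (was ⊥); enqueue []
  #7 pop 0: in=⊤ → ⊤ (was 3); enqueue [5]
  #8 pop 1: in=⊤ → ⊤ (was 0); enqueue [4]
  #9 pop 2: in=⊤ → ⊤ (no change)
  #10 pop 3: in=⊤ → ⊤ (no change)
  #11 pop 5: in=⊤ → ⊤ (no change)
  #12 pop 4: in=⊤ → ⊤ (was 6); enqueue [2,3,5]
  #13 pop 2: in=⊤ → ⊤ (no change)
  #14 pop 3: in=⊤ → ⊤ (no change)
  #15 pop 5: in=⊤ → ⊤ (no change)

Fixpoint:
  val[0] = ⊤
  val[1] = ⊤
  val[2] = ⊤
  val[3] = ⊤
  val[4] = ⊤
  val[5] = ⊤

⊤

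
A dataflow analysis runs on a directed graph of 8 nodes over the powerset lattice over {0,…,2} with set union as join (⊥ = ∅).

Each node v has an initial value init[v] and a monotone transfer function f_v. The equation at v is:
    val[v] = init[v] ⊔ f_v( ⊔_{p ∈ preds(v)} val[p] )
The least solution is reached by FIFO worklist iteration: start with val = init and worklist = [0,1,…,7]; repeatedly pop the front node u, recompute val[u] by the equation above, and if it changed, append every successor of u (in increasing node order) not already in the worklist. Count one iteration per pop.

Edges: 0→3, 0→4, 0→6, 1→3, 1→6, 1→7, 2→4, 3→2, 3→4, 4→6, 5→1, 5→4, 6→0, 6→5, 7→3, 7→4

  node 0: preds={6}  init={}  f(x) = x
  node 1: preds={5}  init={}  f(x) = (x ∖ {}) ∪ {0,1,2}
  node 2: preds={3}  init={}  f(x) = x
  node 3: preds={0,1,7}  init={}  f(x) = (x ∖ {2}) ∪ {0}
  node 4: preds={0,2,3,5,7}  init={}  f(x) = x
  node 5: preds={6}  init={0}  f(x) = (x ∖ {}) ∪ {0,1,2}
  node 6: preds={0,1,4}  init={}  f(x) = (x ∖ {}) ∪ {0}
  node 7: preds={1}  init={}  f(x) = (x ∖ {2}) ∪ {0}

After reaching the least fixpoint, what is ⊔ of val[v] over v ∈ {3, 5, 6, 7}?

{0,1,2}

Trace (16 dequeues):
  [1] u=0 | in {} | out {} | ==
  [2] u=1 | in {0} | out {0,1,2} | prev {} | push {}
  [3] u=2 | in {} | out {} | ==
  [4] u=3 | in {0,1,2} | out {0,1} | prev {} | push {2}
  [5] u=4 | in {0,1} | out {0,1} | prev {} | push {}
  [6] u=5 | in {} | out {0,1,2} | prev {0} | push {1,4}
  [7] u=6 | in {0,1,2} | out {0,1,2} | prev {} | push {0,5}
  [8] u=7 | in {0,1,2} | out {0,1} | prev {} | push {3}
  [9] u=2 | in {0,1} | out {0,1} | prev {} | push {}
  [10] u=1 | in {0,1,2} | out {0,1,2} | ==
  [11] u=4 | in {0,1,2} | out {0,1,2} | prev {0,1} | push {6}
  [12] u=0 | in {0,1,2} | out {0,1,2} | prev {} | push {4}
  [13] u=5 | in {0,1,2} | out {0,1,2} | ==
  [14] u=3 | in {0,1,2} | out {0,1} | ==
  [15] u=6 | in {0,1,2} | out {0,1,2} | ==
  [16] u=4 | in {0,1,2} | out {0,1,2} | ==

Converged values:
  [0] {0,1,2}
  [1] {0,1,2}
  [2] {0,1}
  [3] {0,1}
  [4] {0,1,2}
  [5] {0,1,2}
  [6] {0,1,2}
  [7] {0,1}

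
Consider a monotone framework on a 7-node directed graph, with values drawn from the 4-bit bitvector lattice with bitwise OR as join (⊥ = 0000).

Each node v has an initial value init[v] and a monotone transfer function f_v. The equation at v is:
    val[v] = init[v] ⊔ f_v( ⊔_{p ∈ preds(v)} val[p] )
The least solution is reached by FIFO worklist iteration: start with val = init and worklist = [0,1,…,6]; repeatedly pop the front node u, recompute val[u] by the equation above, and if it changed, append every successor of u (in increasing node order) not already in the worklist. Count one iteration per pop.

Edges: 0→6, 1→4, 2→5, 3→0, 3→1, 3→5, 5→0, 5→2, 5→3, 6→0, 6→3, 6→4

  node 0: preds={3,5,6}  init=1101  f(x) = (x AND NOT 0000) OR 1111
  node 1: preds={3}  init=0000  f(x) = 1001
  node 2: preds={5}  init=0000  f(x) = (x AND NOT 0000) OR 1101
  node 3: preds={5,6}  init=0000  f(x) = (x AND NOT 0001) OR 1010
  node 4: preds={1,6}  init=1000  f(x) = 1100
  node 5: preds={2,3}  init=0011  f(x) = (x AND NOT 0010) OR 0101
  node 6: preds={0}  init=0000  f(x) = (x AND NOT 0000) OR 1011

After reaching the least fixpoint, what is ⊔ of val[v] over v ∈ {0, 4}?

1111

Iteration log — 15 steps:
  step 1. node 0  ⊔preds=0011  new=1111  old=1101  +wl: 
  step 2. node 1  ⊔preds=0000  new=1001  old=0000  +wl: 
  step 3. node 2  ⊔preds=0011  new=1111  old=0000  +wl: 
  step 4. node 3  ⊔preds=0011  new=1010  old=0000  +wl: 0,1
  step 5. node 4  ⊔preds=1001  new=1100  old=1000  +wl: 
  step 6. node 5  ⊔preds=1111  new=1111  old=0011  +wl: 2,3
  step 7. node 6  ⊔preds=1111  new=1111  old=0000  +wl: 4
  step 8. node 0  ⊔preds=1111  new=1111  stable
  step 9. node 1  ⊔preds=1010  new=1001  stable
  step 10. node 2  ⊔preds=1111  new=1111  stable
  step 11. node 3  ⊔preds=1111  new=1110  old=1010  +wl: 0,1,5
  step 12. node 4  ⊔preds=1111  new=1100  stable
  step 13. node 0  ⊔preds=1111  new=1111  stable
  step 14. node 1  ⊔preds=1110  new=1001  stable
  step 15. node 5  ⊔preds=1111  new=1111  stable

Least fixpoint reached:
  node 0: 1111
  node 1: 1001
  node 2: 1111
  node 3: 1110
  node 4: 1100
  node 5: 1111
  node 6: 1111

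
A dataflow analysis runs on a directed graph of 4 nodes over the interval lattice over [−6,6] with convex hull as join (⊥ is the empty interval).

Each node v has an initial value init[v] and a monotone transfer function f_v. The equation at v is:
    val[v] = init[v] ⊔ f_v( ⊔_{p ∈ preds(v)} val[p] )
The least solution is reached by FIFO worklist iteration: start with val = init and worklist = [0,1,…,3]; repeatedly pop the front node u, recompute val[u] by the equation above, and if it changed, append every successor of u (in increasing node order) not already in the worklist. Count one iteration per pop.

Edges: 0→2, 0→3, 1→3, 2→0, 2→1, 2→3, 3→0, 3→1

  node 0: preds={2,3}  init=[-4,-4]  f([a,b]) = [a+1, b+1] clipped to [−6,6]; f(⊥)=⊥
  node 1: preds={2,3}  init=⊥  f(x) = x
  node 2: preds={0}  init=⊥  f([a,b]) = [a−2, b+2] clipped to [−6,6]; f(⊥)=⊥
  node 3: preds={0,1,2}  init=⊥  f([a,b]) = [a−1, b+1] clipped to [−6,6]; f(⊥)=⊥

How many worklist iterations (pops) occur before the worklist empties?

16

Trace (16 dequeues):
  [1] u=0 | in ⊥ | out [-4,-4] | ==
  [2] u=1 | in ⊥ | out ⊥ | ==
  [3] u=2 | in [-4,-4] | out [-6,-2] | prev ⊥ | push {0,1}
  [4] u=3 | in [-6,-2] | out [-6,-1] | prev ⊥ | push {}
  [5] u=0 | in [-6,-1] | out [-5,0] | prev [-4,-4] | push {2,3}
  [6] u=1 | in [-6,-1] | out [-6,-1] | prev ⊥ | push {}
  [7] u=2 | in [-5,0] | out [-6,2] | prev [-6,-2] | push {0,1}
  [8] u=3 | in [-6,2] | out [-6,3] | prev [-6,-1] | push {}
  [9] u=0 | in [-6,3] | out [-5,4] | prev [-5,0] | push {2,3}
  [10] u=1 | in [-6,3] | out [-6,3] | prev [-6,-1] | push {}
  [11] u=2 | in [-5,4] | out [-6,6] | prev [-6,2] | push {0,1}
  [12] u=3 | in [-6,6] | out [-6,6] | prev [-6,3] | push {}
  [13] u=0 | in [-6,6] | out [-5,6] | prev [-5,4] | push {2,3}
  [14] u=1 | in [-6,6] | out [-6,6] | prev [-6,3] | push {}
  [15] u=2 | in [-5,6] | out [-6,6] | ==
  [16] u=3 | in [-6,6] | out [-6,6] | ==

Converged values:
  [0] [-5,6]
  [1] [-6,6]
  [2] [-6,6]
  [3] [-6,6]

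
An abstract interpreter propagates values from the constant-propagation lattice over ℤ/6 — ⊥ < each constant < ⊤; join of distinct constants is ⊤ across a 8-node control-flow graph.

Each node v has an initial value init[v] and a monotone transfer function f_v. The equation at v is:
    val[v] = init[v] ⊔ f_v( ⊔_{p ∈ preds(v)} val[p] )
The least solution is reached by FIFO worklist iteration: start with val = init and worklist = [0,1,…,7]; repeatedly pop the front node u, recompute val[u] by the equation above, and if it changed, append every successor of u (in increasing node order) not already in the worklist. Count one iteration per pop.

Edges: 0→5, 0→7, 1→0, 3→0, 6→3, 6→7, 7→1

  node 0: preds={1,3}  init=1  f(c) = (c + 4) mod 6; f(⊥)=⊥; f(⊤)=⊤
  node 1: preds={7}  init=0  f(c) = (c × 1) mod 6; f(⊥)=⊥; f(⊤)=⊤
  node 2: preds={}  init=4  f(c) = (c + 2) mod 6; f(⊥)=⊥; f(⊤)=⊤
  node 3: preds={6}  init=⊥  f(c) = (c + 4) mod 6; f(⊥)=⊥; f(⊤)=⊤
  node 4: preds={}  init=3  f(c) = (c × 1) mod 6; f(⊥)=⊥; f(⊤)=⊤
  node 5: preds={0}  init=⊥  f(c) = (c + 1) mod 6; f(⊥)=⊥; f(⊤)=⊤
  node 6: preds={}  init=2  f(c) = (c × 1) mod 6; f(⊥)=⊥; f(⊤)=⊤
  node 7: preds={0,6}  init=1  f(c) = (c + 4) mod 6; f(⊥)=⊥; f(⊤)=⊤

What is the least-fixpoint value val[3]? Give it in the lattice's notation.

Iteration log — 10 steps:
  step 1. node 0  ⊔preds=0  new=⊤  old=1  +wl: 
  step 2. node 1  ⊔preds=1  new=⊤  old=0  +wl: 0
  step 3. node 2  ⊔preds=⊥  new=4  stable
  step 4. node 3  ⊔preds=2  new=0  old=⊥  +wl: 
  step 5. node 4  ⊔preds=⊥  new=3  stable
  step 6. node 5  ⊔preds=⊤  new=⊤  old=⊥  +wl: 
  step 7. node 6  ⊔preds=⊥  new=2  stable
  step 8. node 7  ⊔preds=⊤  new=⊤  old=1  +wl: 1
  step 9. node 0  ⊔preds=⊤  new=⊤  stable
  step 10. node 1  ⊔preds=⊤  new=⊤  stable

Least fixpoint reached:
  node 0: ⊤
  node 1: ⊤
  node 2: 4
  node 3: 0
  node 4: 3
  node 5: ⊤
  node 6: 2
  node 7: ⊤

0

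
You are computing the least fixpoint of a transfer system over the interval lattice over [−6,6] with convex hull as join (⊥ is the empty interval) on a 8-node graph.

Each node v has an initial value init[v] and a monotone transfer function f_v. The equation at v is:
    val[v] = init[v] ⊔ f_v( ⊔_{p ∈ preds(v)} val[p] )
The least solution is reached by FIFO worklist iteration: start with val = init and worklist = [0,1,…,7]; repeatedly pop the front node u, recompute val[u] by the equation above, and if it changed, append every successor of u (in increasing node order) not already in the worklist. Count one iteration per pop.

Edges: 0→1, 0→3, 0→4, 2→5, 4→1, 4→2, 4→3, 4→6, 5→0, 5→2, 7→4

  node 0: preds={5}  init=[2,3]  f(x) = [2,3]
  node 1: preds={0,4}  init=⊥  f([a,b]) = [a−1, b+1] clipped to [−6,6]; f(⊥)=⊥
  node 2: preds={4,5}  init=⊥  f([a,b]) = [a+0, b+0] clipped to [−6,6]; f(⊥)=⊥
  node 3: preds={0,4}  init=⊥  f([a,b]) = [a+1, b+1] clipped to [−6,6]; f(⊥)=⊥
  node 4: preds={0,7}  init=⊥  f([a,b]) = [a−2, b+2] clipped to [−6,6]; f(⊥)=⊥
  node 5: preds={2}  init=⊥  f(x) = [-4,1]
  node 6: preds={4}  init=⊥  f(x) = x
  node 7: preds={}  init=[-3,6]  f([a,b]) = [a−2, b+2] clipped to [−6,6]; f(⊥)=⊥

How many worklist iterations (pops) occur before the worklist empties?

13

Worklist (13 pops):
  #1 pop 0: in=⊥ → [2,3] (no change)
  #2 pop 1: in=[2,3] → [1,4] (was ⊥); enqueue []
  #3 pop 2: in=⊥ → ⊥ (no change)
  #4 pop 3: in=[2,3] → [3,4] (was ⊥); enqueue []
  #5 pop 4: in=[-3,6] → [-5,6] (was ⊥); enqueue [1,2,3]
  #6 pop 5: in=⊥ → [-4,1] (was ⊥); enqueue [0]
  #7 pop 6: in=[-5,6] → [-5,6] (was ⊥); enqueue []
  #8 pop 7: in=⊥ → [-3,6] (no change)
  #9 pop 1: in=[-5,6] → [-6,6] (was [1,4]); enqueue []
  #10 pop 2: in=[-5,6] → [-5,6] (was ⊥); enqueue [5]
  #11 pop 3: in=[-5,6] → [-4,6] (was [3,4]); enqueue []
  #12 pop 0: in=[-4,1] → [2,3] (no change)
  #13 pop 5: in=[-5,6] → [-4,1] (no change)

Fixpoint:
  val[0] = [2,3]
  val[1] = [-6,6]
  val[2] = [-5,6]
  val[3] = [-4,6]
  val[4] = [-5,6]
  val[5] = [-4,1]
  val[6] = [-5,6]
  val[7] = [-3,6]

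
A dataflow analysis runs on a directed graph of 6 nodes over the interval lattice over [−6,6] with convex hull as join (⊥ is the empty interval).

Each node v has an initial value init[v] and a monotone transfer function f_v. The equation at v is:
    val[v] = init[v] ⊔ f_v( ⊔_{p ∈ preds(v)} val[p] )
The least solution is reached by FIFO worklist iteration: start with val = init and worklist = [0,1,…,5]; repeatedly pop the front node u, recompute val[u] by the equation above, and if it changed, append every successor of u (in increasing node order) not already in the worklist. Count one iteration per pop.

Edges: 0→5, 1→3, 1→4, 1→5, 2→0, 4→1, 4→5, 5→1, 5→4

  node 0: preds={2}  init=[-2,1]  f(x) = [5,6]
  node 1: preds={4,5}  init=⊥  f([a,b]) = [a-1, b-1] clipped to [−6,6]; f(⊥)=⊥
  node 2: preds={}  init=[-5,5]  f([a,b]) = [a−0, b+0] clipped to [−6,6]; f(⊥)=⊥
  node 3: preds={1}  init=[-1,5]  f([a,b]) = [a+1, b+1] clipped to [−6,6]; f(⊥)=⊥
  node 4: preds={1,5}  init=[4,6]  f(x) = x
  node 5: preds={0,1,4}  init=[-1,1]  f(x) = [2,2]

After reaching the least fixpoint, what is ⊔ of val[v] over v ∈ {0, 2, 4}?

Iteration log — 23 steps:
  step 1. node 0  ⊔preds=[-5,5]  new=[-2,6]  old=[-2,1]  +wl: 
  step 2. node 1  ⊔preds=[-1,6]  new=[-2,5]  old=⊥  +wl: 
  step 3. node 2  ⊔preds=⊥  new=[-5,5]  stable
  step 4. node 3  ⊔preds=[-2,5]  new=[-1,6]  old=[-1,5]  +wl: 
  step 5. node 4  ⊔preds=[-2,5]  new=[-2,6]  old=[4,6]  +wl: 1
  step 6. node 5  ⊔preds=[-2,6]  new=[-1,2]  old=[-1,1]  +wl: 4
  step 7. node 1  ⊔preds=[-2,6]  new=[-3,5]  old=[-2,5]  +wl: 3,5
  step 8. node 4  ⊔preds=[-3,5]  new=[-3,6]  old=[-2,6]  +wl: 1
  step 9. node 3  ⊔preds=[-3,5]  new=[-2,6]  old=[-1,6]  +wl: 
  step 10. node 5  ⊔preds=[-3,6]  new=[-1,2]  stable
  step 11. node 1  ⊔preds=[-3,6]  new=[-4,5]  old=[-3,5]  +wl: 3,4,5
  step 12. node 3  ⊔preds=[-4,5]  new=[-3,6]  old=[-2,6]  +wl: 
  step 13. node 4  ⊔preds=[-4,5]  new=[-4,6]  old=[-3,6]  +wl: 1
  step 14. node 5  ⊔preds=[-4,6]  new=[-1,2]  stable
  step 15. node 1  ⊔preds=[-4,6]  new=[-5,5]  old=[-4,5]  +wl: 3,4,5
  step 16. node 3  ⊔preds=[-5,5]  new=[-4,6]  old=[-3,6]  +wl: 
  step 17. node 4  ⊔preds=[-5,5]  new=[-5,6]  old=[-4,6]  +wl: 1
  step 18. node 5  ⊔preds=[-5,6]  new=[-1,2]  stable
  step 19. node 1  ⊔preds=[-5,6]  new=[-6,5]  old=[-5,5]  +wl: 3,4,5
  step 20. node 3  ⊔preds=[-6,5]  new=[-5,6]  old=[-4,6]  +wl: 
  step 21. node 4  ⊔preds=[-6,5]  new=[-6,6]  old=[-5,6]  +wl: 1
  step 22. node 5  ⊔preds=[-6,6]  new=[-1,2]  stable
  step 23. node 1  ⊔preds=[-6,6]  new=[-6,5]  stable

Least fixpoint reached:
  node 0: [-2,6]
  node 1: [-6,5]
  node 2: [-5,5]
  node 3: [-5,6]
  node 4: [-6,6]
  node 5: [-1,2]

[-6,6]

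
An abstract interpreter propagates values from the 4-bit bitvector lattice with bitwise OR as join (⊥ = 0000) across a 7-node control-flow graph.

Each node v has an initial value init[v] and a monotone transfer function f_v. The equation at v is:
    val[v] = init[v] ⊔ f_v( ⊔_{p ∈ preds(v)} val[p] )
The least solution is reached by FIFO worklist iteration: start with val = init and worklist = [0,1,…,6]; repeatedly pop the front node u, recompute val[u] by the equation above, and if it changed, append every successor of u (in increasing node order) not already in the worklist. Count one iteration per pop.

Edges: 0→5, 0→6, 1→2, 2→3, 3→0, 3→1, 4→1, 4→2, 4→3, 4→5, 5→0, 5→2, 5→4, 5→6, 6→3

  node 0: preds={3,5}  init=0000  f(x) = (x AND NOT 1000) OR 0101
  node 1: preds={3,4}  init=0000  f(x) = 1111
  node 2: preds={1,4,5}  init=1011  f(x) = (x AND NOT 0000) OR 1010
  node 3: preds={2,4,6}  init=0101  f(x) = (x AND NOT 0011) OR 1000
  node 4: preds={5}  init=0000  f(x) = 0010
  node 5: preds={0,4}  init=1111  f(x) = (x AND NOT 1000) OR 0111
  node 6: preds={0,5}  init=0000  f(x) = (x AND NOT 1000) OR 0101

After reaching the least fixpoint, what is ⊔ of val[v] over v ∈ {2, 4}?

Iteration log — 11 steps:
  step 1. node 0  ⊔preds=1111  new=0111  old=0000  +wl: 
  step 2. node 1  ⊔preds=0101  new=1111  old=0000  +wl: 
  step 3. node 2  ⊔preds=1111  new=1111  old=1011  +wl: 
  step 4. node 3  ⊔preds=1111  new=1101  old=0101  +wl: 0,1
  step 5. node 4  ⊔preds=1111  new=0010  old=0000  +wl: 2,3
  step 6. node 5  ⊔preds=0111  new=1111  stable
  step 7. node 6  ⊔preds=1111  new=0111  old=0000  +wl: 
  step 8. node 0  ⊔preds=1111  new=0111  stable
  step 9. node 1  ⊔preds=1111  new=1111  stable
  step 10. node 2  ⊔preds=1111  new=1111  stable
  step 11. node 3  ⊔preds=1111  new=1101  stable

Least fixpoint reached:
  node 0: 0111
  node 1: 1111
  node 2: 1111
  node 3: 1101
  node 4: 0010
  node 5: 1111
  node 6: 0111

1111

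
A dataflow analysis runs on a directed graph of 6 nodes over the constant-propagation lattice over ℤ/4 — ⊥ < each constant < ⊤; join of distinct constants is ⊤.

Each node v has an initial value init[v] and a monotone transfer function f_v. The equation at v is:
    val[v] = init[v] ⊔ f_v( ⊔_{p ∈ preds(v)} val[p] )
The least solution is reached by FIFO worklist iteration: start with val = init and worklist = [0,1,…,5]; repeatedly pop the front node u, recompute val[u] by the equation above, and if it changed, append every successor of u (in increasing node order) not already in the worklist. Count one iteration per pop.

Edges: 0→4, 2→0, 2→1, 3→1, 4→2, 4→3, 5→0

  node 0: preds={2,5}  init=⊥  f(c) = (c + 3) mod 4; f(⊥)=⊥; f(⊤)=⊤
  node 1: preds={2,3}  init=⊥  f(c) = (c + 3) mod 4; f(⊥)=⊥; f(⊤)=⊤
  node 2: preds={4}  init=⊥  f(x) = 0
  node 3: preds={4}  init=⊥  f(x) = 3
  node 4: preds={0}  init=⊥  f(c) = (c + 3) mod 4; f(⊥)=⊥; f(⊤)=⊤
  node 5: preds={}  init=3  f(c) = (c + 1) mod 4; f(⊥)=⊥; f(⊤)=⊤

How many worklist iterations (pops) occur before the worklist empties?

Trace (13 dequeues):
  [1] u=0 | in 3 | out 2 | prev ⊥ | push {}
  [2] u=1 | in ⊥ | out ⊥ | ==
  [3] u=2 | in ⊥ | out 0 | prev ⊥ | push {0,1}
  [4] u=3 | in ⊥ | out 3 | prev ⊥ | push {}
  [5] u=4 | in 2 | out 1 | prev ⊥ | push {2,3}
  [6] u=5 | in ⊥ | out 3 | ==
  [7] u=0 | in ⊤ | out ⊤ | prev 2 | push {4}
  [8] u=1 | in ⊤ | out ⊤ | prev ⊥ | push {}
  [9] u=2 | in 1 | out 0 | ==
  [10] u=3 | in 1 | out 3 | ==
  [11] u=4 | in ⊤ | out ⊤ | prev 1 | push {2,3}
  [12] u=2 | in ⊤ | out 0 | ==
  [13] u=3 | in ⊤ | out 3 | ==

Converged values:
  [0] ⊤
  [1] ⊤
  [2] 0
  [3] 3
  [4] ⊤
  [5] 3

13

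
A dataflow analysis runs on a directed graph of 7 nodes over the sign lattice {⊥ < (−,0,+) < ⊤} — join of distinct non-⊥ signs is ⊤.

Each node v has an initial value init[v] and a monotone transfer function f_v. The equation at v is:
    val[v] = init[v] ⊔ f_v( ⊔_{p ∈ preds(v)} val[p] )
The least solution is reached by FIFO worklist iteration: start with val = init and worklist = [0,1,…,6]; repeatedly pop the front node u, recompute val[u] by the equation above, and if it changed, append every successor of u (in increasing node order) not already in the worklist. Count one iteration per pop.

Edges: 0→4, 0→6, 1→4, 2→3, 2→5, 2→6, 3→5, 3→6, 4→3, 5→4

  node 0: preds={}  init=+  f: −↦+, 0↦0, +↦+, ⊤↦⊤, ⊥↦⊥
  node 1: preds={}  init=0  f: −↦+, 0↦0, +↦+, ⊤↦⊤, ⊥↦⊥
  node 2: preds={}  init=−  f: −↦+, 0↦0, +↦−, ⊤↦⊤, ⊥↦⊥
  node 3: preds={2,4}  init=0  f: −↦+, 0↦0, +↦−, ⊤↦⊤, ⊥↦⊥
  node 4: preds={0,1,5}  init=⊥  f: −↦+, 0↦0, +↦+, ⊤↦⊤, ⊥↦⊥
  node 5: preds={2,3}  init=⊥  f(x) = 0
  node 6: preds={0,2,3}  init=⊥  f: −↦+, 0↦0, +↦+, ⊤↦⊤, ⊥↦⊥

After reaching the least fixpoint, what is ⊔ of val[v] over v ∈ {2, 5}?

Trace (9 dequeues):
  [1] u=0 | in ⊥ | out + | ==
  [2] u=1 | in ⊥ | out 0 | ==
  [3] u=2 | in ⊥ | out − | ==
  [4] u=3 | in − | out ⊤ | prev 0 | push {}
  [5] u=4 | in ⊤ | out ⊤ | prev ⊥ | push {3}
  [6] u=5 | in ⊤ | out 0 | prev ⊥ | push {4}
  [7] u=6 | in ⊤ | out ⊤ | prev ⊥ | push {}
  [8] u=3 | in ⊤ | out ⊤ | ==
  [9] u=4 | in ⊤ | out ⊤ | ==

Converged values:
  [0] +
  [1] 0
  [2] −
  [3] ⊤
  [4] ⊤
  [5] 0
  [6] ⊤

⊤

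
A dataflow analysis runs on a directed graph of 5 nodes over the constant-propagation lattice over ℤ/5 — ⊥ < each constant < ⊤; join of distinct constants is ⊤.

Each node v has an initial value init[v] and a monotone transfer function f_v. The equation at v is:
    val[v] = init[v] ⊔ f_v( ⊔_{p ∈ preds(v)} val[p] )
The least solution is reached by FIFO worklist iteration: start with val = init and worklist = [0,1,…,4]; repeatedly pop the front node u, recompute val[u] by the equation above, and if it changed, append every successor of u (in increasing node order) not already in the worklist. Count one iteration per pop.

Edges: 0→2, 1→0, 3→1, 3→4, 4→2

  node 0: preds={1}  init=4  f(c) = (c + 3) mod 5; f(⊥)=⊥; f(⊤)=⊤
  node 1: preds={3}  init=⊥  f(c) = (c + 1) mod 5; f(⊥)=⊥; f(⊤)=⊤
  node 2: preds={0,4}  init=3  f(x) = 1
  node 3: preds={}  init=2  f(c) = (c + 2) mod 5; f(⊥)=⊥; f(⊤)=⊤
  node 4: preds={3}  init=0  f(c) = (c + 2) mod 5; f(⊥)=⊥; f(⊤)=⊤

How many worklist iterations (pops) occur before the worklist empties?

7

Iteration log — 7 steps:
  step 1. node 0  ⊔preds=⊥  new=4  stable
  step 2. node 1  ⊔preds=2  new=3  old=⊥  +wl: 0
  step 3. node 2  ⊔preds=⊤  new=⊤  old=3  +wl: 
  step 4. node 3  ⊔preds=⊥  new=2  stable
  step 5. node 4  ⊔preds=2  new=⊤  old=0  +wl: 2
  step 6. node 0  ⊔preds=3  new=⊤  old=4  +wl: 
  step 7. node 2  ⊔preds=⊤  new=⊤  stable

Least fixpoint reached:
  node 0: ⊤
  node 1: 3
  node 2: ⊤
  node 3: 2
  node 4: ⊤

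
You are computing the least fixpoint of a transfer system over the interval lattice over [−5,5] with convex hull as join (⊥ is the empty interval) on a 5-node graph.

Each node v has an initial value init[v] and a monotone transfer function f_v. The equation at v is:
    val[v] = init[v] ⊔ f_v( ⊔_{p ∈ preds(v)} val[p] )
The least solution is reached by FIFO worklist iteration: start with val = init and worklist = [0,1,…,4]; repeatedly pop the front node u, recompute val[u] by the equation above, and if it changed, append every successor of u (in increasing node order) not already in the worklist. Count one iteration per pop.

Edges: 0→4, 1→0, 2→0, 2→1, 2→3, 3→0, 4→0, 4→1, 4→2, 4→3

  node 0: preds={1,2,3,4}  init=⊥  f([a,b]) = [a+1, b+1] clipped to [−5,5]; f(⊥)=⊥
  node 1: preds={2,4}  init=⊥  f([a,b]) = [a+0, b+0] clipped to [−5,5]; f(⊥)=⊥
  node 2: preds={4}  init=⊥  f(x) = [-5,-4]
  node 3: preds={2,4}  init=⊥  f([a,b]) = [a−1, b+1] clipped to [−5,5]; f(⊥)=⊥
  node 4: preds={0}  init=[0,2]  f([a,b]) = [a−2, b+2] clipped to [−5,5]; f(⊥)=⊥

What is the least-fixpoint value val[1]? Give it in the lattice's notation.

Worklist (14 pops):
  #1 pop 0: in=[0,2] → [1,3] (was ⊥); enqueue []
  #2 pop 1: in=[0,2] → [0,2] (was ⊥); enqueue [0]
  #3 pop 2: in=[0,2] → [-5,-4] (was ⊥); enqueue [1]
  #4 pop 3: in=[-5,2] → [-5,3] (was ⊥); enqueue []
  #5 pop 4: in=[1,3] → [-1,5] (was [0,2]); enqueue [2,3]
  #6 pop 0: in=[-5,5] → [-4,5] (was [1,3]); enqueue [4]
  #7 pop 1: in=[-5,5] → [-5,5] (was [0,2]); enqueue [0]
  #8 pop 2: in=[-1,5] → [-5,-4] (no change)
  #9 pop 3: in=[-5,5] → [-5,5] (was [-5,3]); enqueue []
  #10 pop 4: in=[-4,5] → [-5,5] (was [-1,5]); enqueue [1,2,3]
  #11 pop 0: in=[-5,5] → [-4,5] (no change)
  #12 pop 1: in=[-5,5] → [-5,5] (no change)
  #13 pop 2: in=[-5,5] → [-5,-4] (no change)
  #14 pop 3: in=[-5,5] → [-5,5] (no change)

Fixpoint:
  val[0] = [-4,5]
  val[1] = [-5,5]
  val[2] = [-5,-4]
  val[3] = [-5,5]
  val[4] = [-5,5]

[-5,5]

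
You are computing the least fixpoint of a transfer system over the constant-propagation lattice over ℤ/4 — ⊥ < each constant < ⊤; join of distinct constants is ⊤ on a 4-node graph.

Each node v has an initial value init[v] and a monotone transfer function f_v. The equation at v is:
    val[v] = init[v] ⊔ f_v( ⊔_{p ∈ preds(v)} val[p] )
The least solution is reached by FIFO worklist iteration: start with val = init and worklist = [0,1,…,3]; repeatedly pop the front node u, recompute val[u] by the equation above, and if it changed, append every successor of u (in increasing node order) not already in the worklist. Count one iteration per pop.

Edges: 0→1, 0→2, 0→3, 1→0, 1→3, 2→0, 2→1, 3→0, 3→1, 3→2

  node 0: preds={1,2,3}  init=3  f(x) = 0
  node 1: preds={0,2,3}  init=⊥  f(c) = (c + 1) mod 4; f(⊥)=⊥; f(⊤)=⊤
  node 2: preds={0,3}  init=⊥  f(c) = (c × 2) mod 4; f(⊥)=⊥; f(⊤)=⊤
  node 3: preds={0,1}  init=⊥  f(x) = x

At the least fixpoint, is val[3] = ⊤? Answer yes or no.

Iteration log — 7 steps:
  step 1. node 0  ⊔preds=⊥  new=⊤  old=3  +wl: 
  step 2. node 1  ⊔preds=⊤  new=⊤  old=⊥  +wl: 0
  step 3. node 2  ⊔preds=⊤  new=⊤  old=⊥  +wl: 1
  step 4. node 3  ⊔preds=⊤  new=⊤  old=⊥  +wl: 2
  step 5. node 0  ⊔preds=⊤  new=⊤  stable
  step 6. node 1  ⊔preds=⊤  new=⊤  stable
  step 7. node 2  ⊔preds=⊤  new=⊤  stable

Least fixpoint reached:
  node 0: ⊤
  node 1: ⊤
  node 2: ⊤
  node 3: ⊤

yes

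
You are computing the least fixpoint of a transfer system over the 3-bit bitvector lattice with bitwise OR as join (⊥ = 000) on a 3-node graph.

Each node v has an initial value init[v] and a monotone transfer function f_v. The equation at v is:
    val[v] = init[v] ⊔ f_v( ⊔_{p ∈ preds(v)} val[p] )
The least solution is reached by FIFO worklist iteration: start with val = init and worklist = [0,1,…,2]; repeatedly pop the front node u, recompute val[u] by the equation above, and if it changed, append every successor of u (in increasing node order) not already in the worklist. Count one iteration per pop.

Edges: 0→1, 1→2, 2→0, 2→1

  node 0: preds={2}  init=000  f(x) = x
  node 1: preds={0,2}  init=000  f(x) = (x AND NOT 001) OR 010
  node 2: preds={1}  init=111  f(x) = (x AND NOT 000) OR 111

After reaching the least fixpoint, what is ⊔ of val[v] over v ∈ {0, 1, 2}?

111

Iteration log — 3 steps:
  step 1. node 0  ⊔preds=111  new=111  old=000  +wl: 
  step 2. node 1  ⊔preds=111  new=110  old=000  +wl: 
  step 3. node 2  ⊔preds=110  new=111  stable

Least fixpoint reached:
  node 0: 111
  node 1: 110
  node 2: 111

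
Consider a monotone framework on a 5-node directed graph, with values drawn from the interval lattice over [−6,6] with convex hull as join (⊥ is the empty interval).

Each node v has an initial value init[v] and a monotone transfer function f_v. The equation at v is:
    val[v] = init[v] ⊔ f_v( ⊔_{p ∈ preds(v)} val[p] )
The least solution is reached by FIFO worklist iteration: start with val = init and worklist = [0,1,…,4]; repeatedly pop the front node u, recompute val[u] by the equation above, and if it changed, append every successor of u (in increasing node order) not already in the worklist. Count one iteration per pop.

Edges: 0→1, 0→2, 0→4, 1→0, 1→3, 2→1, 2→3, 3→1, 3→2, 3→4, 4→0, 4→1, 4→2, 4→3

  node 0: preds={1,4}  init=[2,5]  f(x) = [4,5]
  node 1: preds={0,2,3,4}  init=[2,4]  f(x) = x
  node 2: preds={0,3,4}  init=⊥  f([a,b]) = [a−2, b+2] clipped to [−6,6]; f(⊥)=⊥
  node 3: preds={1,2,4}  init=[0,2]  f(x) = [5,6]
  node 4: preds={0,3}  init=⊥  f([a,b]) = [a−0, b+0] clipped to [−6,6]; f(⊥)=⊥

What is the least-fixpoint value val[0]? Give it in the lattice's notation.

Iteration log — 10 steps:
  step 1. node 0  ⊔preds=[2,4]  new=[2,5]  stable
  step 2. node 1  ⊔preds=[0,5]  new=[0,5]  old=[2,4]  +wl: 0
  step 3. node 2  ⊔preds=[0,5]  new=[-2,6]  old=⊥  +wl: 1
  step 4. node 3  ⊔preds=[-2,6]  new=[0,6]  old=[0,2]  +wl: 2
  step 5. node 4  ⊔preds=[0,6]  new=[0,6]  old=⊥  +wl: 3
  step 6. node 0  ⊔preds=[0,6]  new=[2,5]  stable
  step 7. node 1  ⊔preds=[-2,6]  new=[-2,6]  old=[0,5]  +wl: 0
  step 8. node 2  ⊔preds=[0,6]  new=[-2,6]  stable
  step 9. node 3  ⊔preds=[-2,6]  new=[0,6]  stable
  step 10. node 0  ⊔preds=[-2,6]  new=[2,5]  stable

Least fixpoint reached:
  node 0: [2,5]
  node 1: [-2,6]
  node 2: [-2,6]
  node 3: [0,6]
  node 4: [0,6]

[2,5]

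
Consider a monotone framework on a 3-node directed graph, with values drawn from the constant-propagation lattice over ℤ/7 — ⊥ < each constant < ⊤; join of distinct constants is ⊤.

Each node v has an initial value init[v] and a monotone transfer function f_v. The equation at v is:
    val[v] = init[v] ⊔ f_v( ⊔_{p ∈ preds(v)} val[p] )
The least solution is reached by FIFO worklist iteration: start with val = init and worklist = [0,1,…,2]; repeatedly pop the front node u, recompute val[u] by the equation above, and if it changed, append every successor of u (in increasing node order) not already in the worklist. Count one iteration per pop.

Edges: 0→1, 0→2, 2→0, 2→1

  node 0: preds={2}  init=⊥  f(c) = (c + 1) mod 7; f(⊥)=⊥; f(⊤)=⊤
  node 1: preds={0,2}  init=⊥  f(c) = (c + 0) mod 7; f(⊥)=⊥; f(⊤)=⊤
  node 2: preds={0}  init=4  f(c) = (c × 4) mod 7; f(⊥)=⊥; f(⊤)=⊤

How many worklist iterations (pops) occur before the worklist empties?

Worklist (6 pops):
  #1 pop 0: in=4 → 5 (was ⊥); enqueue []
  #2 pop 1: in=⊤ → ⊤ (was ⊥); enqueue []
  #3 pop 2: in=5 → ⊤ (was 4); enqueue [0,1]
  #4 pop 0: in=⊤ → ⊤ (was 5); enqueue [2]
  #5 pop 1: in=⊤ → ⊤ (no change)
  #6 pop 2: in=⊤ → ⊤ (no change)

Fixpoint:
  val[0] = ⊤
  val[1] = ⊤
  val[2] = ⊤

6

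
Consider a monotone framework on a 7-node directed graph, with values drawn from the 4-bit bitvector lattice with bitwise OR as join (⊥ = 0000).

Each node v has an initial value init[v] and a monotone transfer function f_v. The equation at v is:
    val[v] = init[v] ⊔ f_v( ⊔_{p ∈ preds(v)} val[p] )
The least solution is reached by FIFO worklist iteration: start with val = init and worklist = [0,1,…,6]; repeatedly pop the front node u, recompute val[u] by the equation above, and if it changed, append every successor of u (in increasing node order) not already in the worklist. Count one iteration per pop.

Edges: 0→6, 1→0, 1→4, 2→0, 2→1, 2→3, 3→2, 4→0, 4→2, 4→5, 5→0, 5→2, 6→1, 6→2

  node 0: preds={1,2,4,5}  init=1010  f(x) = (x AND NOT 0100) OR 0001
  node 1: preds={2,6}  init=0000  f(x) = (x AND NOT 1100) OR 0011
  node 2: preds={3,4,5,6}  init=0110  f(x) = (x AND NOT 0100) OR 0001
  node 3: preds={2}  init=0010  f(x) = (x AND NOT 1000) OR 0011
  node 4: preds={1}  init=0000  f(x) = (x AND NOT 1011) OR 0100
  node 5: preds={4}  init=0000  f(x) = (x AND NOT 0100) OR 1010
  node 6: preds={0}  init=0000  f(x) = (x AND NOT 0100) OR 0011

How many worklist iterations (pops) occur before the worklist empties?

Trace (13 dequeues):
  [1] u=0 | in 0110 | out 1011 | prev 1010 | push {}
  [2] u=1 | in 0110 | out 0011 | prev 0000 | push {0}
  [3] u=2 | in 0010 | out 0111 | prev 0110 | push {1}
  [4] u=3 | in 0111 | out 0111 | prev 0010 | push {2}
  [5] u=4 | in 0011 | out 0100 | prev 0000 | push {}
  [6] u=5 | in 0100 | out 1010 | prev 0000 | push {}
  [7] u=6 | in 1011 | out 1011 | prev 0000 | push {}
  [8] u=0 | in 1111 | out 1011 | ==
  [9] u=1 | in 1111 | out 0011 | ==
  [10] u=2 | in 1111 | out 1111 | prev 0111 | push {0,1,3}
  [11] u=0 | in 1111 | out 1011 | ==
  [12] u=1 | in 1111 | out 0011 | ==
  [13] u=3 | in 1111 | out 0111 | ==

Converged values:
  [0] 1011
  [1] 0011
  [2] 1111
  [3] 0111
  [4] 0100
  [5] 1010
  [6] 1011

13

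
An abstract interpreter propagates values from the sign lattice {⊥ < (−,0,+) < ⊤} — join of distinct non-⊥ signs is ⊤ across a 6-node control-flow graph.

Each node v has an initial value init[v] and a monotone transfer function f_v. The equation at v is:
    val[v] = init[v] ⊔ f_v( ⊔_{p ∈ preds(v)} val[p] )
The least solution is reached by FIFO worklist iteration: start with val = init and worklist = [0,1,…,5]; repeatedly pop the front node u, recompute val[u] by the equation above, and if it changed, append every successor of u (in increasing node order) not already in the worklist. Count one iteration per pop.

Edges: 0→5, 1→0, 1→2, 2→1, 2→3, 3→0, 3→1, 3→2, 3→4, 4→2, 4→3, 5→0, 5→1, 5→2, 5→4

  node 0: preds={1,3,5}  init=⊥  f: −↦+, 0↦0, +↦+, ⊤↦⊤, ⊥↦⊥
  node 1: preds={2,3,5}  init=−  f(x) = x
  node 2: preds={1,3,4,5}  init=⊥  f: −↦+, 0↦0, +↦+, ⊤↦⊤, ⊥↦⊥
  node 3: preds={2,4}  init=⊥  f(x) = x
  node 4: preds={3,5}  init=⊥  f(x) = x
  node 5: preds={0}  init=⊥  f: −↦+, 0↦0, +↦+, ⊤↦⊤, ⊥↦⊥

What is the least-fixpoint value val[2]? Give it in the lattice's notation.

⊤

Iteration log — 17 steps:
  step 1. node 0  ⊔preds=−  new=+  old=⊥  +wl: 
  step 2. node 1  ⊔preds=⊥  new=−  stable
  step 3. node 2  ⊔preds=−  new=+  old=⊥  +wl: 1
  step 4. node 3  ⊔preds=+  new=+  old=⊥  +wl: 0,2
  step 5. node 4  ⊔preds=+  new=+  old=⊥  +wl: 3
  step 6. node 5  ⊔preds=+  new=+  old=⊥  +wl: 4
  step 7. node 1  ⊔preds=+  new=⊤  old=−  +wl: 
  step 8. node 0  ⊔preds=⊤  new=⊤  old=+  +wl: 5
  step 9. node 2  ⊔preds=⊤  new=⊤  old=+  +wl: 1
  step 10. node 3  ⊔preds=⊤  new=⊤  old=+  +wl: 0,2
  step 11. node 4  ⊔preds=⊤  new=⊤  old=+  +wl: 3
  step 12. node 5  ⊔preds=⊤  new=⊤  old=+  +wl: 4
  step 13. node 1  ⊔preds=⊤  new=⊤  stable
  step 14. node 0  ⊔preds=⊤  new=⊤  stable
  step 15. node 2  ⊔preds=⊤  new=⊤  stable
  step 16. node 3  ⊔preds=⊤  new=⊤  stable
  step 17. node 4  ⊔preds=⊤  new=⊤  stable

Least fixpoint reached:
  node 0: ⊤
  node 1: ⊤
  node 2: ⊤
  node 3: ⊤
  node 4: ⊤
  node 5: ⊤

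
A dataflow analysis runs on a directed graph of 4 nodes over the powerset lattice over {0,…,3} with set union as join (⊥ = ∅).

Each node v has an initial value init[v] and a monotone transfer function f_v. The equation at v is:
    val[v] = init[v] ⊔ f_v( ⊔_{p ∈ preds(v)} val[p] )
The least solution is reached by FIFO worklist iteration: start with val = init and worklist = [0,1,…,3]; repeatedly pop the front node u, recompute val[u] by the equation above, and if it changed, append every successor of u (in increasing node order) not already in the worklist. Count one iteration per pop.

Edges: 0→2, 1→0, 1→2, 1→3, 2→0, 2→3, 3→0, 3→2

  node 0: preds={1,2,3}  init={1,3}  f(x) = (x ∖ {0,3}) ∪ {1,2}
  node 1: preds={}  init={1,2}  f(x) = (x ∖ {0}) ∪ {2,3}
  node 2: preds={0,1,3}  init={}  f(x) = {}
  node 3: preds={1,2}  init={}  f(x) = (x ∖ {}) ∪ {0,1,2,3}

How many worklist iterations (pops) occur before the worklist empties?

6

Trace (6 dequeues):
  [1] u=0 | in {1,2} | out {1,2,3} | prev {1,3} | push {}
  [2] u=1 | in {} | out {1,2,3} | prev {1,2} | push {0}
  [3] u=2 | in {1,2,3} | out {} | ==
  [4] u=3 | in {1,2,3} | out {0,1,2,3} | prev {} | push {2}
  [5] u=0 | in {0,1,2,3} | out {1,2,3} | ==
  [6] u=2 | in {0,1,2,3} | out {} | ==

Converged values:
  [0] {1,2,3}
  [1] {1,2,3}
  [2] {}
  [3] {0,1,2,3}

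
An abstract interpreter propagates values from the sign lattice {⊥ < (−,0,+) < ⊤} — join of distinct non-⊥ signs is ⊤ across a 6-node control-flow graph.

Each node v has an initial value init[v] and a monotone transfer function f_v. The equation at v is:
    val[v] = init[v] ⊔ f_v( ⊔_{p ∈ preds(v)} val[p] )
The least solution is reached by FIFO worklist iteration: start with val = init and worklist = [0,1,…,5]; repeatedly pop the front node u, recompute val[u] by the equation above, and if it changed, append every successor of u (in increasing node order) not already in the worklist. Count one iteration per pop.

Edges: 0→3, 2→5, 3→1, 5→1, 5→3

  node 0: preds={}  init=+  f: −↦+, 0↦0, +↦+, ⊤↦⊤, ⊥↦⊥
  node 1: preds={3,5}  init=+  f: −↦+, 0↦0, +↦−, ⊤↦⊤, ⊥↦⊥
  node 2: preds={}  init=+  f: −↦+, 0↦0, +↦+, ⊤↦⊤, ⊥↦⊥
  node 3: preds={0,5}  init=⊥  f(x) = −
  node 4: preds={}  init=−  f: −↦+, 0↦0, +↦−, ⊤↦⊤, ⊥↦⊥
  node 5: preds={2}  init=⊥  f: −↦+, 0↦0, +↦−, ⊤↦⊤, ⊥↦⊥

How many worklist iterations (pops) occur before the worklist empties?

Worklist (8 pops):
  #1 pop 0: in=⊥ → + (no change)
  #2 pop 1: in=⊥ → + (no change)
  #3 pop 2: in=⊥ → + (no change)
  #4 pop 3: in=+ → − (was ⊥); enqueue [1]
  #5 pop 4: in=⊥ → − (no change)
  #6 pop 5: in=+ → − (was ⊥); enqueue [3]
  #7 pop 1: in=− → + (no change)
  #8 pop 3: in=⊤ → − (no change)

Fixpoint:
  val[0] = +
  val[1] = +
  val[2] = +
  val[3] = −
  val[4] = −
  val[5] = −

8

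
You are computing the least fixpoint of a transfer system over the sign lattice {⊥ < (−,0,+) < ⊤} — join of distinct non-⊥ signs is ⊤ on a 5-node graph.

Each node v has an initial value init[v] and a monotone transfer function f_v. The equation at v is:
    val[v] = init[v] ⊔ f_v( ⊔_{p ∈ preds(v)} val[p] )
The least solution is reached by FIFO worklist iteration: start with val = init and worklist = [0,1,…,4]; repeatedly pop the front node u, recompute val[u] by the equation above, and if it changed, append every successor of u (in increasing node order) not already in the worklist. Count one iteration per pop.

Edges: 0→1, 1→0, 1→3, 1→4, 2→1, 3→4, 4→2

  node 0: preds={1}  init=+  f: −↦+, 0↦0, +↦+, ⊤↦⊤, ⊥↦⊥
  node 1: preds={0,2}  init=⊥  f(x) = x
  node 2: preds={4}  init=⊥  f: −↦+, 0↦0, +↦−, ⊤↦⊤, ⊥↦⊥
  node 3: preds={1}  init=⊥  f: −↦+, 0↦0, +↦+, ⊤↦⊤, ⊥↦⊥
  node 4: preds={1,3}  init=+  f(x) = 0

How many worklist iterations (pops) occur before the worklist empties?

Trace (12 dequeues):
  [1] u=0 | in ⊥ | out + | ==
  [2] u=1 | in + | out + | prev ⊥ | push {0}
  [3] u=2 | in + | out − | prev ⊥ | push {1}
  [4] u=3 | in + | out + | prev ⊥ | push {}
  [5] u=4 | in + | out ⊤ | prev + | push {2}
  [6] u=0 | in + | out + | ==
  [7] u=1 | in ⊤ | out ⊤ | prev + | push {0,3,4}
  [8] u=2 | in ⊤ | out ⊤ | prev − | push {1}
  [9] u=0 | in ⊤ | out ⊤ | prev + | push {}
  [10] u=3 | in ⊤ | out ⊤ | prev + | push {}
  [11] u=4 | in ⊤ | out ⊤ | ==
  [12] u=1 | in ⊤ | out ⊤ | ==

Converged values:
  [0] ⊤
  [1] ⊤
  [2] ⊤
  [3] ⊤
  [4] ⊤

12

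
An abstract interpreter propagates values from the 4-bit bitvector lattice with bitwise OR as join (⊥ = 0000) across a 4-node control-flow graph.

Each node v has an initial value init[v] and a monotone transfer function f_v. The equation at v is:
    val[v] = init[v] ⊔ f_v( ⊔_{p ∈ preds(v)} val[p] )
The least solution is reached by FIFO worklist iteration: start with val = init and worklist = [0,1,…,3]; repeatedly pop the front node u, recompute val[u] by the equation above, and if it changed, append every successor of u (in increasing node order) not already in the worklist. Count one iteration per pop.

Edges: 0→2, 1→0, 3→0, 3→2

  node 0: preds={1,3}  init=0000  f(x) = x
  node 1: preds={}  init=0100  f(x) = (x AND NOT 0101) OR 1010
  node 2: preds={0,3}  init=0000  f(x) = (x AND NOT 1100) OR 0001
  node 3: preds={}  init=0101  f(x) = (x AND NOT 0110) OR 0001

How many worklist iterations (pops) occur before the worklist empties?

Iteration log — 6 steps:
  step 1. node 0  ⊔preds=0101  new=0101  old=0000  +wl: 
  step 2. node 1  ⊔preds=0000  new=1110  old=0100  +wl: 0
  step 3. node 2  ⊔preds=0101  new=0001  old=0000  +wl: 
  step 4. node 3  ⊔preds=0000  new=0101  stable
  step 5. node 0  ⊔preds=1111  new=1111  old=0101  +wl: 2
  step 6. node 2  ⊔preds=1111  new=0011  old=0001  +wl: 

Least fixpoint reached:
  node 0: 1111
  node 1: 1110
  node 2: 0011
  node 3: 0101

6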